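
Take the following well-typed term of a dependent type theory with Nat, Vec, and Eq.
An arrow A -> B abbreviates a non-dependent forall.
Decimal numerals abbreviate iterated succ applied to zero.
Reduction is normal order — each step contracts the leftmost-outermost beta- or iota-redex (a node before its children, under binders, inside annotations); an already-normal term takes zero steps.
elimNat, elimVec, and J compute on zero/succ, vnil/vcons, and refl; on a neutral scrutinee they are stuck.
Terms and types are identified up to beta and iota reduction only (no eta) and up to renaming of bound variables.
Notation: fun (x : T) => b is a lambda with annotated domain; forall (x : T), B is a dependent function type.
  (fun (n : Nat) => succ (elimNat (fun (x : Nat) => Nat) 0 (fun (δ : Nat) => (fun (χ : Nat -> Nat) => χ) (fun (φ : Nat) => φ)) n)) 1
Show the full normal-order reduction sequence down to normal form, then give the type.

normal-order reduction:
  (fun (n : Nat) => succ (elimNat (fun (x : Nat) => Nat) 0 (fun (δ : Nat) => (fun (χ : Nat -> Nat) => χ) (fun (φ : Nat) => φ)) n)) 1
  ~> succ (elimNat (fun (n : Nat) => Nat) 0 (fun (x : Nat) => (fun (δ : Nat -> Nat) => δ) (fun (χ : Nat) => χ)) 1)
  ~> succ ((fun (n : Nat) => (fun (x : Nat -> Nat) => x) (fun (δ : Nat) => δ)) 0 (elimNat (fun (χ : Nat) => Nat) 0 (fun (φ : Nat) => (fun (j : Nat -> Nat) => j) (fun (s : Nat) => s)) 0))
  ~> succ ((fun (n : Nat -> Nat) => n) (fun (x : Nat) => x) (elimNat (fun (δ : Nat) => Nat) 0 (fun (χ : Nat) => (fun (φ : Nat -> Nat) => φ) (fun (j : Nat) => j)) 0))
  ~> succ ((fun (n : Nat) => n) (elimNat (fun (x : Nat) => Nat) 0 (fun (δ : Nat) => (fun (χ : Nat -> Nat) => χ) (fun (φ : Nat) => φ)) 0))
  ~> succ (elimNat (fun (n : Nat) => Nat) 0 (fun (x : Nat) => (fun (δ : Nat -> Nat) => δ) (fun (χ : Nat) => χ)) 0)
  ~> 1
inferred type:
  Nat


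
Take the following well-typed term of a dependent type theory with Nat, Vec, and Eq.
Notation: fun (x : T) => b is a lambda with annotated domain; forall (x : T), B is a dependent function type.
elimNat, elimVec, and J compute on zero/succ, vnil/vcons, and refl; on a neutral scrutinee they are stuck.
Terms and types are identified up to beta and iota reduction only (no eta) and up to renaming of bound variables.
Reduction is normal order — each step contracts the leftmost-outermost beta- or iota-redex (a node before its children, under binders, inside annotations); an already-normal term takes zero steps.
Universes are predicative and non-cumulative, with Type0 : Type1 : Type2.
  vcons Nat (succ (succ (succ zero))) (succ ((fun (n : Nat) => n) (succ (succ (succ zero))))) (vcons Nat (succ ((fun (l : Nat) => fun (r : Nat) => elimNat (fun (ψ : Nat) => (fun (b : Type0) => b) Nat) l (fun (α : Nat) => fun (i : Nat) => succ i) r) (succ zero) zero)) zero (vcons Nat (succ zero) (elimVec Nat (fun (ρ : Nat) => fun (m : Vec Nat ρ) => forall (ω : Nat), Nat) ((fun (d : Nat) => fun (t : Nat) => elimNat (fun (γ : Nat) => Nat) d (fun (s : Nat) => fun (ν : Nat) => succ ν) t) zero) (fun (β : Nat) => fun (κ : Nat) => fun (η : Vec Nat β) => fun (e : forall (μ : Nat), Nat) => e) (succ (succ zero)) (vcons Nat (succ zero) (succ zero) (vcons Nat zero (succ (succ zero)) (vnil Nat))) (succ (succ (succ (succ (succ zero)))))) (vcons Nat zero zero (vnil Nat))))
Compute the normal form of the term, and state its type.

normal form:
  vcons Nat (succ (succ (succ zero))) (succ (succ (succ (succ zero)))) (vcons Nat (succ (succ zero)) zero (vcons Nat (succ zero) (succ (succ (succ (succ (succ zero))))) (vcons Nat zero zero (vnil Nat))))
type:
  Vec Nat (succ (succ (succ (succ zero))))
observation: the first redex contracted is a beta-redex; the normal form is reached in 33 normal-order steps.


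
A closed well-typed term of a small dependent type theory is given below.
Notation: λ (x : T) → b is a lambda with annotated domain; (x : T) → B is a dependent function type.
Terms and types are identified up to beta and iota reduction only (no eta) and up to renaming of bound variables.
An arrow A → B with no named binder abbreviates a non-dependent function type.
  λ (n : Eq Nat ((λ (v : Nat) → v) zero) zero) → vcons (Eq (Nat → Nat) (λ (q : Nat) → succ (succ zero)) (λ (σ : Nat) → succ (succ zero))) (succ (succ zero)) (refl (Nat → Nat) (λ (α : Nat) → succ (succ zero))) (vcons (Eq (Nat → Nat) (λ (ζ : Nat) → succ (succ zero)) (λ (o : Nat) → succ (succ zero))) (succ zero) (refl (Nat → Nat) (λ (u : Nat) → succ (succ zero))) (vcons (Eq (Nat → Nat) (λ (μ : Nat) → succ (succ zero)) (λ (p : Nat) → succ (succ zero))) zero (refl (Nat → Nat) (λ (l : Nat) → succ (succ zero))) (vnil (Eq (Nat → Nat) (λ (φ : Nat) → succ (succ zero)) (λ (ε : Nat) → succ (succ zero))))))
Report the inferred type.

the term's type:
  Eq Nat zero zero → Vec (Eq (Nat → Nat) (λ (n : Nat) → succ (succ zero)) (λ (v : Nat) → succ (succ zero))) (succ (succ (succ zero)))


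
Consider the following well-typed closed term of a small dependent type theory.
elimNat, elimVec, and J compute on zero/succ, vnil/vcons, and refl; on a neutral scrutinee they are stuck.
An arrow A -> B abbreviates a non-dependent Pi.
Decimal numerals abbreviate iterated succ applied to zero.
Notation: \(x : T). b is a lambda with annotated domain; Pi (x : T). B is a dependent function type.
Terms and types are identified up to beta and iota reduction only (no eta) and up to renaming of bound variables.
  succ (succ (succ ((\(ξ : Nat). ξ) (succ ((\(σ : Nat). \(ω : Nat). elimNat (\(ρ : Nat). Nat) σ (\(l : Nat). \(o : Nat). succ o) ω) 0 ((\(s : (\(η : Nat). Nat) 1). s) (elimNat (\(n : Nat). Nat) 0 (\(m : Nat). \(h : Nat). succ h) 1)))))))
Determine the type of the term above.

inferred type:
  Nat


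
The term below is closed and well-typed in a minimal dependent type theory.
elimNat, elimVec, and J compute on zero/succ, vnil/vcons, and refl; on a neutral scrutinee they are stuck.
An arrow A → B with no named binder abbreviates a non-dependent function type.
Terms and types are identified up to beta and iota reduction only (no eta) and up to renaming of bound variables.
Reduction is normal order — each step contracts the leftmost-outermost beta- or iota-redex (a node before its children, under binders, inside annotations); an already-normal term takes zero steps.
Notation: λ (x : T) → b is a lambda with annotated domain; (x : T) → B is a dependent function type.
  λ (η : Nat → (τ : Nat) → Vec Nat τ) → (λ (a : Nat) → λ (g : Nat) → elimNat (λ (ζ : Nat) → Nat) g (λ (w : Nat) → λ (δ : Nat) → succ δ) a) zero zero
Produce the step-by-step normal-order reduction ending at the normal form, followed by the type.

normal-order reduction sequence:
  λ (η : Nat → (τ : Nat) → Vec Nat τ) → (λ (a : Nat) → λ (g : Nat) → elimNat (λ (ζ : Nat) → Nat) g (λ (w : Nat) → λ (δ : Nat) → succ δ) a) zero zero
  ~> λ (η : Nat → (τ : Nat) → Vec Nat τ) → (λ (a : Nat) → elimNat (λ (g : Nat) → Nat) a (λ (ζ : Nat) → λ (w : Nat) → succ w) zero) zero
  ~> λ (η : Nat → (τ : Nat) → Vec Nat τ) → elimNat (λ (a : Nat) → Nat) zero (λ (g : Nat) → λ (ζ : Nat) → succ ζ) zero
  ~> λ (η : Nat → (τ : Nat) → Vec Nat τ) → zero
inferred type:
  (Nat → (η : Nat) → Vec Nat η) → Nat


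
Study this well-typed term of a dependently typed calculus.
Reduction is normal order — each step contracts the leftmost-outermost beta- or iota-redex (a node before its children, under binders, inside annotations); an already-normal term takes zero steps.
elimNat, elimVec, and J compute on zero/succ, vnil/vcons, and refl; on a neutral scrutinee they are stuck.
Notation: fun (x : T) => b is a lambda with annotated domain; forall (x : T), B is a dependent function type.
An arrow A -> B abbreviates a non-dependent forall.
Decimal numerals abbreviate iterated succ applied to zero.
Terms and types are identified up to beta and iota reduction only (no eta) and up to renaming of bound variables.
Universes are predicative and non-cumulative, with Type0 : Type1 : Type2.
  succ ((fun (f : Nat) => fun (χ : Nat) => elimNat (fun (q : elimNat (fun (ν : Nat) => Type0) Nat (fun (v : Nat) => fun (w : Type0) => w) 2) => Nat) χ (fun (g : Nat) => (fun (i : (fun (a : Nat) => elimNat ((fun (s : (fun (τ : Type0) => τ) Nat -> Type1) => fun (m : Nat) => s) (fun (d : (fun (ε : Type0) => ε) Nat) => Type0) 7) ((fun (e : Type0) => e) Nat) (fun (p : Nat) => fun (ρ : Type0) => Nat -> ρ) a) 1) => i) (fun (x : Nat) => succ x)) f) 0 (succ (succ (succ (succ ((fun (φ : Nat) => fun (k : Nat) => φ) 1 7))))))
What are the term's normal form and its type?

resulting normal form:
  6
type:
  Nat
observation: the term reaches its normal form after 5 normal-order steps.


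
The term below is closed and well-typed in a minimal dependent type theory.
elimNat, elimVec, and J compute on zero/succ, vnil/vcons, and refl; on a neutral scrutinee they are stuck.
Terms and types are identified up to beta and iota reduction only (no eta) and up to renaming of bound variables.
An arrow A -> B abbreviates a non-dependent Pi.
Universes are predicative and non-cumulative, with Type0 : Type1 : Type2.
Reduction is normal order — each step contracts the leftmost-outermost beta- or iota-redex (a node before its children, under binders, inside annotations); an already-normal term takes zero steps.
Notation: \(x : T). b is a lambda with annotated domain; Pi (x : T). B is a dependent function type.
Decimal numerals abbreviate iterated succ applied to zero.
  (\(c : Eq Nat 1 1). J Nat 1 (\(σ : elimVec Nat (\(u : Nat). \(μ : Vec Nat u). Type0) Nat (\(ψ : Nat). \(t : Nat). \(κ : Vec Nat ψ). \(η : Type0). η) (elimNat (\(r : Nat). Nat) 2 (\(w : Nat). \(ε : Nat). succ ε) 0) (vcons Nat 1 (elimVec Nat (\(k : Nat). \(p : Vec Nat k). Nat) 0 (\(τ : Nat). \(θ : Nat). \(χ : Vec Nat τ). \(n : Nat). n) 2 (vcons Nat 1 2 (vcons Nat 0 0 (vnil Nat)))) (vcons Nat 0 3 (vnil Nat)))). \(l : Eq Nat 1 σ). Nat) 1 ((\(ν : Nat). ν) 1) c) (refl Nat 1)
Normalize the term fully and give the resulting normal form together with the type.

resulting normal form:
  1
the term's type:
  Nat
observation: normalization takes exactly 2 steps under the normal-order strategy.


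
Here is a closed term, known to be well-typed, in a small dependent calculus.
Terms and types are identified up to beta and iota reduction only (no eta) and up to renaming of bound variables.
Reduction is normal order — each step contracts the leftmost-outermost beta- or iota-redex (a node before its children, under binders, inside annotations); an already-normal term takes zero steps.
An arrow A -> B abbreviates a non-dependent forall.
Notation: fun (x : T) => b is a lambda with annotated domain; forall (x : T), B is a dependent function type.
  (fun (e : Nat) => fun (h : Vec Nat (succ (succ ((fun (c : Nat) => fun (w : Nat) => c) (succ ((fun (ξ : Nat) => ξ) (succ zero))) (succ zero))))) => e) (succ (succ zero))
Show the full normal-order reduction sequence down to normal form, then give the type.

reduction (normal order):
  (fun (e : Nat) => fun (h : Vec Nat (succ (succ ((fun (c : Nat) => fun (w : Nat) => c) (succ ((fun (ξ : Nat) => ξ) (succ zero))) (succ zero))))) => e) (succ (succ zero))
  ~> fun (e : Vec Nat (succ (succ ((fun (h : Nat) => fun (c : Nat) => h) (succ ((fun (w : Nat) => w) (succ zero))) (succ zero))))) => succ (succ zero)
  ~> fun (e : Vec Nat (succ (succ ((fun (h : Nat) => succ ((fun (c : Nat) => c) (succ zero))) (succ zero))))) => succ (succ zero)
  ~> fun (e : Vec Nat (succ (succ (succ ((fun (h : Nat) => h) (succ zero)))))) => succ (succ zero)
  ~> fun (e : Vec Nat (succ (succ (succ (succ zero))))) => succ (succ zero)
inferred type:
  Vec Nat (succ (succ (succ (succ zero)))) -> Nat


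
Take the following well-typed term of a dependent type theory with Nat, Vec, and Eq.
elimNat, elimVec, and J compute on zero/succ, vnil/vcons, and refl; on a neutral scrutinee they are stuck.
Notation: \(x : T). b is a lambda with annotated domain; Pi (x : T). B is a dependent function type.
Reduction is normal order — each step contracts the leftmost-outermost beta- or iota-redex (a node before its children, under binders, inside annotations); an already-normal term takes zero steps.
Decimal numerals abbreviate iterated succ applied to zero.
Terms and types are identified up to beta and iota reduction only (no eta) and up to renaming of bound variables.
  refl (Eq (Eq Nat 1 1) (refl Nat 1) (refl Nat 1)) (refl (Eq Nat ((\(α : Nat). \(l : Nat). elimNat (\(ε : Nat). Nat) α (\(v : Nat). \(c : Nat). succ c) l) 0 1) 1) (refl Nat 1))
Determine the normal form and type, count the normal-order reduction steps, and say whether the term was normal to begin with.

resulting normal form:
  refl (Eq (Eq Nat 1 1) (refl Nat 1) (refl Nat 1)) (refl (Eq Nat 1 1) (refl Nat 1))
type:
  Eq (Eq (Eq Nat 1 1) (refl Nat 1) (refl Nat 1)) (refl (Eq Nat 1 1) (refl Nat 1)) (refl (Eq Nat 1 1) (refl Nat 1))
normal-order step count: 6
term was already normal: no
first redex: a beta-redex


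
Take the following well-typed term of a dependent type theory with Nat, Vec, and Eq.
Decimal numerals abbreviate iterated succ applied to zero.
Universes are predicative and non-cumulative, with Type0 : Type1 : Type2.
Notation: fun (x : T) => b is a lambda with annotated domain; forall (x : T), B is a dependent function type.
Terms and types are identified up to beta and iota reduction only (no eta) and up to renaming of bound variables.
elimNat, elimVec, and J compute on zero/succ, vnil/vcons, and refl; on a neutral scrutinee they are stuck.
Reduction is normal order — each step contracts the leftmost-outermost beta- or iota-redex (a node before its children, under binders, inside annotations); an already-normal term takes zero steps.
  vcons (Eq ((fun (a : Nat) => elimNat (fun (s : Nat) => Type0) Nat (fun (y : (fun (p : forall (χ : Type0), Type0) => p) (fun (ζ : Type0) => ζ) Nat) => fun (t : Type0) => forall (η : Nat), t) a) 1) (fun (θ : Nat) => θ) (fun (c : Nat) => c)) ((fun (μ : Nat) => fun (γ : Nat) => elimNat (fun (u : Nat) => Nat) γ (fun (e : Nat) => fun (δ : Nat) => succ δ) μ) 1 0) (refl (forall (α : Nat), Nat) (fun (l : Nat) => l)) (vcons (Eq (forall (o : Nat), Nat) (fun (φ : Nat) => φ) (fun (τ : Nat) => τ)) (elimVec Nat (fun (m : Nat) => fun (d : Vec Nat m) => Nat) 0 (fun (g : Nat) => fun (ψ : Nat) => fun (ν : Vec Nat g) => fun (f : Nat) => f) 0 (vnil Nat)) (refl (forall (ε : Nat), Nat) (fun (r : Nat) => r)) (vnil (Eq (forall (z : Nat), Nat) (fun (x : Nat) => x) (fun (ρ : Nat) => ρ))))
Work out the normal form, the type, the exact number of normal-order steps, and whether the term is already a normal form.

resulting normal form:
  vcons (Eq (forall (a : Nat), Nat) (fun (s : Nat) => s) (fun (y : Nat) => y)) 1 (refl (forall (p : Nat), Nat) (fun (χ : Nat) => χ)) (vcons (Eq (forall (ζ : Nat), Nat) (fun (t : Nat) => t) (fun (η : Nat) => η)) 0 (refl (forall (θ : Nat), Nat) (fun (c : Nat) => c)) (vnil (Eq (forall (μ : Nat), Nat) (fun (γ : Nat) => γ) (fun (u : Nat) => u))))
inferred type:
  Vec (Eq (forall (a : Nat), Nat) (fun (s : Nat) => s) (fun (y : Nat) => y)) 2
normal-order step count: 12
started in normal form: no
first redex: a beta-redex


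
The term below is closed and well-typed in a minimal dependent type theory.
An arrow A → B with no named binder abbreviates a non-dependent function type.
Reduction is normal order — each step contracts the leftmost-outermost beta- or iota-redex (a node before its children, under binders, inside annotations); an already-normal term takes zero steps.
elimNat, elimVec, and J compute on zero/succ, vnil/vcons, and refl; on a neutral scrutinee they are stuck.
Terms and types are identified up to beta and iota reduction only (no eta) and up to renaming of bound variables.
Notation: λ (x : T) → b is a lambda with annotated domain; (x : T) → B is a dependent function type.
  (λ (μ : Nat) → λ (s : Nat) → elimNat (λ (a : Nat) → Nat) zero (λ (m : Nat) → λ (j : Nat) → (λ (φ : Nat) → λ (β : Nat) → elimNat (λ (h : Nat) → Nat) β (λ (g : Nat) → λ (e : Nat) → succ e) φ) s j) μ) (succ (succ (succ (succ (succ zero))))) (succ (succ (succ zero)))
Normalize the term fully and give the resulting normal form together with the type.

reduced normal form:
  succ (succ (succ (succ (succ (succ (succ (succ (succ (succ (succ (succ (succ (succ (succ zero))))))))))))))
inferred type:
  Nat
observation: the term reaches its normal form after 78 normal-order steps.


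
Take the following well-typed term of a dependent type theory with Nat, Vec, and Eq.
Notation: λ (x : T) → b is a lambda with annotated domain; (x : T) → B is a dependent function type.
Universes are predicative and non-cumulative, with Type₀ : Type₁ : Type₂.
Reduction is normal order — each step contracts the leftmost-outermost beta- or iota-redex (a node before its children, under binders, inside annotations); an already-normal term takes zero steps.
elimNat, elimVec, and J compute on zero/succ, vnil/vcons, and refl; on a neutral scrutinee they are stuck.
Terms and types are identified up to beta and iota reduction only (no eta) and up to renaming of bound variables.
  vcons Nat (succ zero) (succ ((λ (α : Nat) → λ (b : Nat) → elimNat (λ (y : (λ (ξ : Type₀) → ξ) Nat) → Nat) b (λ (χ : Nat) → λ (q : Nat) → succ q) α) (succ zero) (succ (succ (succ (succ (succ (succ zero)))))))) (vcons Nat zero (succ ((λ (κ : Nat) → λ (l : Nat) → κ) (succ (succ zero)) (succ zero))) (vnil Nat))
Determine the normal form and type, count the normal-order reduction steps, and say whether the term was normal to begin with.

normal form:
  vcons Nat (succ zero) (succ (succ (succ (succ (succ (succ (succ (succ zero)))))))) (vcons Nat zero (succ (succ (succ zero))) (vnil Nat))
inferred type:
  Vec Nat (succ (succ zero))
normal-order step count: 8
already normal: no
first redex: a beta-redex


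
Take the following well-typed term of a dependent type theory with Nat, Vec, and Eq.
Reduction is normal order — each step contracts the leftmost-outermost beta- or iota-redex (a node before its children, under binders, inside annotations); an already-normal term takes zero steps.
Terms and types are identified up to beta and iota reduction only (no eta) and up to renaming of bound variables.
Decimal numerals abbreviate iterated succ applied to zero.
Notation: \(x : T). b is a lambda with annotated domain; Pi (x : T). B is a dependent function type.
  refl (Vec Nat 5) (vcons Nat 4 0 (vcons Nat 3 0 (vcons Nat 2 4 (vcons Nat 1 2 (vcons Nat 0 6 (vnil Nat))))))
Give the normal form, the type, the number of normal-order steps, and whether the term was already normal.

normal form:
  refl (Vec Nat 5) (vcons Nat 4 0 (vcons Nat 3 0 (vcons Nat 2 4 (vcons Nat 1 2 (vcons Nat 0 6 (vnil Nat))))))
inferred type:
  Eq (Vec Nat 5) (vcons Nat 4 0 (vcons Nat 3 0 (vcons Nat 2 4 (vcons Nat 1 2 (vcons Nat 0 6 (vnil Nat)))))) (vcons Nat 4 0 (vcons Nat 3 0 (vcons Nat 2 4 (vcons Nat 1 2 (vcons Nat 0 6 (vnil Nat))))))
reduction steps (normal order): 0
already normal: yes


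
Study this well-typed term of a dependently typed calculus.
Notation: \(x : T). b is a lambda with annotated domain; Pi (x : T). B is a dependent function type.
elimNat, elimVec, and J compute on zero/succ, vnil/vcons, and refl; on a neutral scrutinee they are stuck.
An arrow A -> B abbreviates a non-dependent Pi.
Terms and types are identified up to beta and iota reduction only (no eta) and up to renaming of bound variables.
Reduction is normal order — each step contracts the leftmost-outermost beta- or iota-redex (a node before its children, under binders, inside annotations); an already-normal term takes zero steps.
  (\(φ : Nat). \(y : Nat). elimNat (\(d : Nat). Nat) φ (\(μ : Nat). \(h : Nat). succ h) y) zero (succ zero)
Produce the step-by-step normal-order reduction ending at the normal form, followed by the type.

normal-order reduction:
  (\(φ : Nat). \(y : Nat). elimNat (\(d : Nat). Nat) φ (\(μ : Nat). \(h : Nat). succ h) y) zero (succ zero)
  ~> (\(φ : Nat). elimNat (\(y : Nat). Nat) zero (\(d : Nat). \(μ : Nat). succ μ) φ) (succ zero)
  ~> elimNat (\(φ : Nat). Nat) zero (\(y : Nat). \(d : Nat). succ d) (succ zero)
  ~> (\(φ : Nat). \(y : Nat). succ y) zero (elimNat (\(d : Nat). Nat) zero (\(μ : Nat). \(h : Nat). succ h) zero)
  ~> (\(φ : Nat). succ φ) (elimNat (\(y : Nat). Nat) zero (\(d : Nat). \(μ : Nat). succ μ) zero)
  ~> succ (elimNat (\(φ : Nat). Nat) zero (\(y : Nat). \(d : Nat). succ d) zero)
  ~> succ zero
the term's type:
  Nat


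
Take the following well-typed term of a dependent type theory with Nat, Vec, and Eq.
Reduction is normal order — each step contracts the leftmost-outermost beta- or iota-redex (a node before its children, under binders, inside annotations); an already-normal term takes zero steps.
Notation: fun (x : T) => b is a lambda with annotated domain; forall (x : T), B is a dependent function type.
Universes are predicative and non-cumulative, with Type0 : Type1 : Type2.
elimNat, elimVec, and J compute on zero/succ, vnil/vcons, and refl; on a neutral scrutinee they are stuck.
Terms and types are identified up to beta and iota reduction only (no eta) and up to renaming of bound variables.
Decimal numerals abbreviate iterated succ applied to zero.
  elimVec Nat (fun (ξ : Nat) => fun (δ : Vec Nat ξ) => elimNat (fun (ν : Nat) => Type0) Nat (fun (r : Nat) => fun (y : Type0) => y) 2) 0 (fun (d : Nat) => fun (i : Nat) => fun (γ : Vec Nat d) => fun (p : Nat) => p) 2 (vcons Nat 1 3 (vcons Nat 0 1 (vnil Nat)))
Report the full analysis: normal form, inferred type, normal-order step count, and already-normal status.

resulting normal form:
  0
the term's type:
  Nat
steps to reach normal form (normal order): 11
already normal: no
first contracted redex: an elimVec iota-redex


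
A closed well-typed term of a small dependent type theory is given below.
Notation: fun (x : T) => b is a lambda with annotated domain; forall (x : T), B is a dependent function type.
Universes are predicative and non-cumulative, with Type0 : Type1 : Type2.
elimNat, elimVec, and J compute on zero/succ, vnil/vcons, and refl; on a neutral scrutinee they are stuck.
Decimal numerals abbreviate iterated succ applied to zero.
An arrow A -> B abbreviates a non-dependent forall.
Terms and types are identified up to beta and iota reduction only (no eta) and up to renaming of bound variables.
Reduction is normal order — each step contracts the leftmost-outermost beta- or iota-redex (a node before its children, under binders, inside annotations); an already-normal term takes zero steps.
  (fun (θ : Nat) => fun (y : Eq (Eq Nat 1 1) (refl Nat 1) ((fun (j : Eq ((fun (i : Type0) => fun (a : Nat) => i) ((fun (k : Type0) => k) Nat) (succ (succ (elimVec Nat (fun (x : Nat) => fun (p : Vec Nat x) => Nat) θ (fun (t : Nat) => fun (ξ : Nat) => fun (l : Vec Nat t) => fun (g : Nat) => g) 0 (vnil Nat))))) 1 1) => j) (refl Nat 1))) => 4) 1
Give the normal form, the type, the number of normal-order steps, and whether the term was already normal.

normal form:
  fun (θ : Eq (Eq Nat 1 1) (refl Nat 1) (refl Nat 1)) => 4
type:
  Eq (Eq Nat 1 1) (refl Nat 1) (refl Nat 1) -> Nat
steps to reach normal form (normal order): 2
already normal: no
first redex: a beta-redex


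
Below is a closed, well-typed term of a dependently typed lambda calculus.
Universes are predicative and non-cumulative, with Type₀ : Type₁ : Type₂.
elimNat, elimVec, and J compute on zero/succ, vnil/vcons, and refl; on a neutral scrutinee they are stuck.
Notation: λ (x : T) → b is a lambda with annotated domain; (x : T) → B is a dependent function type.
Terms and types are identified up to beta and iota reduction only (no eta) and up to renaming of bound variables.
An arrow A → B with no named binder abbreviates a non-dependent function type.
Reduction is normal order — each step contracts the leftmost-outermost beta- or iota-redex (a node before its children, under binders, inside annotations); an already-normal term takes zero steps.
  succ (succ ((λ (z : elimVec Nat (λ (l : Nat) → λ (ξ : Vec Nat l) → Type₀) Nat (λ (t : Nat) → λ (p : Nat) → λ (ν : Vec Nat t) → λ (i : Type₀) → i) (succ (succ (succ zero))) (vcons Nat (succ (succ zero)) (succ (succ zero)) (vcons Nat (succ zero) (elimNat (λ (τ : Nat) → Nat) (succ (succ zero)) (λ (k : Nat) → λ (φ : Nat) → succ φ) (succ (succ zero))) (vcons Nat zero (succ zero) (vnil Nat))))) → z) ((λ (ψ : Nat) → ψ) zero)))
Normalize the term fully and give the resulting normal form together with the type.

normal form:
  succ (succ zero)
the term's type:
  Nat


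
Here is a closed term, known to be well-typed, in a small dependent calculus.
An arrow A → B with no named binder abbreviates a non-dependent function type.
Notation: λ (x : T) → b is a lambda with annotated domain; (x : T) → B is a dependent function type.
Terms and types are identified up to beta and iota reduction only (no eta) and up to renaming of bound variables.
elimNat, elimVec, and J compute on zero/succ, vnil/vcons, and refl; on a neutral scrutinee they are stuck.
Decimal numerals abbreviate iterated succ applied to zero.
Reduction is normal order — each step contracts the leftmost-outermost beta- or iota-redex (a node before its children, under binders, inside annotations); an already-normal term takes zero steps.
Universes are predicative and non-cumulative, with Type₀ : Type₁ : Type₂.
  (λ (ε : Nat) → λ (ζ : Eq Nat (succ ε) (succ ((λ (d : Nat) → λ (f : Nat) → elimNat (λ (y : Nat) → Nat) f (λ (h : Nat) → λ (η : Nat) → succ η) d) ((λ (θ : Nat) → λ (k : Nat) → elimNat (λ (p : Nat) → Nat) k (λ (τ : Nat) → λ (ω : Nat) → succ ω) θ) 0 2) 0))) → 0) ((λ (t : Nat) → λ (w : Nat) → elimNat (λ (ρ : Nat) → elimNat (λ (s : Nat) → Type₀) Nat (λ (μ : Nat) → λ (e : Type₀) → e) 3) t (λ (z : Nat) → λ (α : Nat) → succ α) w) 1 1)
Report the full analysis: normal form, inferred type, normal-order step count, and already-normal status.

normal form:
  λ (ε : Eq Nat 3 3) → 0
inferred type:
  Eq Nat 3 3 → Nat
normal-order step count: 19
started in normal form: no
first redex: a beta-redex


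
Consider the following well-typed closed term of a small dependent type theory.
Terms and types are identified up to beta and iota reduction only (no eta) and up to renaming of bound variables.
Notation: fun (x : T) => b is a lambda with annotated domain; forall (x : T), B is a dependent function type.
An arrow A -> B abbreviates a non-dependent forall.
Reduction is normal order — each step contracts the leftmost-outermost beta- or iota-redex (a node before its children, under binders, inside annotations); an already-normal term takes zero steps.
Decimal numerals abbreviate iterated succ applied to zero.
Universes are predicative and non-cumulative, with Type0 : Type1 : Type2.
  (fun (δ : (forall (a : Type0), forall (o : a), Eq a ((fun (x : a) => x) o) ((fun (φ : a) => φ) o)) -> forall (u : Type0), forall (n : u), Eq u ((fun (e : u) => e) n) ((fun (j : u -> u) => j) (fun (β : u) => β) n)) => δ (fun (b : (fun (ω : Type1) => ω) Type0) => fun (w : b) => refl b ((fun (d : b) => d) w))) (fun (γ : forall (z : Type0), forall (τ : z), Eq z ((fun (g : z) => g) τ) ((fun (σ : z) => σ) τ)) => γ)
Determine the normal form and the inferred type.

resulting normal form:
  fun (δ : Type0) => fun (a : δ) => refl δ a
inferred type:
  forall (δ : Type0), forall (a : δ), Eq δ a a


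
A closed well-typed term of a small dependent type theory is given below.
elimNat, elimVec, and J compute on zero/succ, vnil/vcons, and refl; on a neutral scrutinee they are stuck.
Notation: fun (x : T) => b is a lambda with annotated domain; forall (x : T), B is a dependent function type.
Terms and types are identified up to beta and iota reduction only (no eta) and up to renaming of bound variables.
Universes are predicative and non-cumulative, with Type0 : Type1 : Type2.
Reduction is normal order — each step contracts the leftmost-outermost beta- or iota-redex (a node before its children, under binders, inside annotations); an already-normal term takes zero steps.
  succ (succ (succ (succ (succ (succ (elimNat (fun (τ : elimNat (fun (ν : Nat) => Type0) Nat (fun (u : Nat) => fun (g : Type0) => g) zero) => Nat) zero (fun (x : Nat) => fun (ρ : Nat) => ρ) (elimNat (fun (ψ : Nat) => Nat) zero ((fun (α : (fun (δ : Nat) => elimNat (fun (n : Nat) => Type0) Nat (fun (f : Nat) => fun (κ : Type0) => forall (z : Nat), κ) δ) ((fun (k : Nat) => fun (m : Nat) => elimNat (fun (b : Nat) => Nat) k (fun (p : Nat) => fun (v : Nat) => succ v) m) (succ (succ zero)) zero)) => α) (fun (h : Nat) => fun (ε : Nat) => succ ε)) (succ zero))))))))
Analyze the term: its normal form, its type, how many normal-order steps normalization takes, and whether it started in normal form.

reduced normal form:
  succ (succ (succ (succ (succ (succ zero)))))
the term's type:
  Nat
steps to reach normal form (normal order): 10
started in normal form: no
first redex: an elimNat iota-redex


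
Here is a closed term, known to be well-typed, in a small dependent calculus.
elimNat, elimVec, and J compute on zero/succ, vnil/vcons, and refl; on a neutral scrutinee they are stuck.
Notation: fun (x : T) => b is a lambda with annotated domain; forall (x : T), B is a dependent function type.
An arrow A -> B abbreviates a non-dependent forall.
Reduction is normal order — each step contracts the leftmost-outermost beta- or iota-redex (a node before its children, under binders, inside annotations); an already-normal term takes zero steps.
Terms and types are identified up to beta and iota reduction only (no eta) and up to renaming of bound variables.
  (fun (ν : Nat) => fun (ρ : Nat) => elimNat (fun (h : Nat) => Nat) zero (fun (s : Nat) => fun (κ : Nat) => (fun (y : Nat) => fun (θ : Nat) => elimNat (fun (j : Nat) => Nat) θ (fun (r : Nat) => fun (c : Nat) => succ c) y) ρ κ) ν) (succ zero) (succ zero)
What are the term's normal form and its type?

resulting normal form:
  succ zero
the term's type:
  Nat
observation: normalization takes exactly 12 steps under the normal-order strategy.


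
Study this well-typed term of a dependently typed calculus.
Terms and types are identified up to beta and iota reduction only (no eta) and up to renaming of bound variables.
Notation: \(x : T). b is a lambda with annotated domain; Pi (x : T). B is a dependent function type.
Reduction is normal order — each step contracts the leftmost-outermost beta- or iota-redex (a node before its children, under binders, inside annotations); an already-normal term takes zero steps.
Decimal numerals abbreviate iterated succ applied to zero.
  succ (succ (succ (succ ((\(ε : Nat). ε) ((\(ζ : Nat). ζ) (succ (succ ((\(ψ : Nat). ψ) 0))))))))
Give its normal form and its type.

reduced normal form:
  6
inferred type:
  Nat
observation: the leftmost-outermost redex is a beta-redex, and normalization takes 3 steps.


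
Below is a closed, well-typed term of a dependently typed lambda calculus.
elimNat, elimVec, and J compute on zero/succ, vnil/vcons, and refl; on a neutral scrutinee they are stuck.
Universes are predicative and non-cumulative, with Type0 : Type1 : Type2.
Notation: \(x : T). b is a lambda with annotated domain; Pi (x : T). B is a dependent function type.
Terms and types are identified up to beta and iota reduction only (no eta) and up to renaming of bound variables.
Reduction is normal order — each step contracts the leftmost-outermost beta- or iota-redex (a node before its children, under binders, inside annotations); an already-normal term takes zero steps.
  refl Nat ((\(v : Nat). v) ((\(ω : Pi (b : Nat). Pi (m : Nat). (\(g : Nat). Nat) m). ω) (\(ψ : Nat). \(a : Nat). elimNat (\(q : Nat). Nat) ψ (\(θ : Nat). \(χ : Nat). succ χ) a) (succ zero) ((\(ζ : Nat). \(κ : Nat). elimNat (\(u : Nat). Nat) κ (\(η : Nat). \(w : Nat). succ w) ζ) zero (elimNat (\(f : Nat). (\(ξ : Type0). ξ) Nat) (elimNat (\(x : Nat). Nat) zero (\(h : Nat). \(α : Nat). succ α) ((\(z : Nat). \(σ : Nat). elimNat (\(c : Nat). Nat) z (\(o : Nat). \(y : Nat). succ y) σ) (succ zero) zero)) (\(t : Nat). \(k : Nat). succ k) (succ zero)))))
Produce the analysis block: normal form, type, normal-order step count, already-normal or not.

resulting normal form:
  refl Nat (succ (succ (succ zero)))
the term's type:
  Eq Nat (succ (succ (succ zero))) (succ (succ (succ zero)))
normal-order step count: 25
already normal: no
first contracted redex: a beta-redex


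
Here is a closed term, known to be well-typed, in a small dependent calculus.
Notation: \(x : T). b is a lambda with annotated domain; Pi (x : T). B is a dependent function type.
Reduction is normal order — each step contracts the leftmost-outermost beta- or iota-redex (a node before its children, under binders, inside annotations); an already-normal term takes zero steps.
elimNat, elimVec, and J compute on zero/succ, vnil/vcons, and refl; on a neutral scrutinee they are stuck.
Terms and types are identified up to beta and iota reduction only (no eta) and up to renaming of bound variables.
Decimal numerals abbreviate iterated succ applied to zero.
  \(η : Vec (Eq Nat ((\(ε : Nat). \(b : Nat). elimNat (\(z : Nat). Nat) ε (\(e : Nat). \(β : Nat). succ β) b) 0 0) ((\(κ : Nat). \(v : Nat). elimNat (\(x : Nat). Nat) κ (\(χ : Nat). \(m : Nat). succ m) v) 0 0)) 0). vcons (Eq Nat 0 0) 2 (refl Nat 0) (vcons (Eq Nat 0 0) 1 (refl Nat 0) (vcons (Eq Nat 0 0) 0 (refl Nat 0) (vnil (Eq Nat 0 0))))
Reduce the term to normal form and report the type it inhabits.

resulting normal form:
  \(η : Vec (Eq Nat 0 0) 0). vcons (Eq Nat 0 0) 2 (refl Nat 0) (vcons (Eq Nat 0 0) 1 (refl Nat 0) (vcons (Eq Nat 0 0) 0 (refl Nat 0) (vnil (Eq Nat 0 0))))
type:
  Pi (η : Vec (Eq Nat 0 0) 0). Vec (Eq Nat 0 0) 3
observation: the leftmost-outermost redex is a beta-redex, and normalization takes 6 steps.


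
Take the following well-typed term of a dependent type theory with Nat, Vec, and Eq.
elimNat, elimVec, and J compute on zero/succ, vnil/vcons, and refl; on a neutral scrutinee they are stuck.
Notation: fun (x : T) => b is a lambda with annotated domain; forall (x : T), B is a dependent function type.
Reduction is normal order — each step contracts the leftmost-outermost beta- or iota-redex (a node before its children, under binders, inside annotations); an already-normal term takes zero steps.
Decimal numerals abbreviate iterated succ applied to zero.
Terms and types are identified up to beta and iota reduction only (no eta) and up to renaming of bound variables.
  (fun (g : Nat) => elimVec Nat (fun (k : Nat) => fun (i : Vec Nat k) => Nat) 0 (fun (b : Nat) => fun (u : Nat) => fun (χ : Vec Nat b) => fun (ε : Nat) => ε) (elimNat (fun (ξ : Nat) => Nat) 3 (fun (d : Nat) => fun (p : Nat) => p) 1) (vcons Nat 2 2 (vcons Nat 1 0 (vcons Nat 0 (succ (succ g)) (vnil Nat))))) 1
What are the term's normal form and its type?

reduced normal form:
  0
type:
  Nat
observation: reduction starts at a beta-redex, and 17 normal-order steps reach the normal form.


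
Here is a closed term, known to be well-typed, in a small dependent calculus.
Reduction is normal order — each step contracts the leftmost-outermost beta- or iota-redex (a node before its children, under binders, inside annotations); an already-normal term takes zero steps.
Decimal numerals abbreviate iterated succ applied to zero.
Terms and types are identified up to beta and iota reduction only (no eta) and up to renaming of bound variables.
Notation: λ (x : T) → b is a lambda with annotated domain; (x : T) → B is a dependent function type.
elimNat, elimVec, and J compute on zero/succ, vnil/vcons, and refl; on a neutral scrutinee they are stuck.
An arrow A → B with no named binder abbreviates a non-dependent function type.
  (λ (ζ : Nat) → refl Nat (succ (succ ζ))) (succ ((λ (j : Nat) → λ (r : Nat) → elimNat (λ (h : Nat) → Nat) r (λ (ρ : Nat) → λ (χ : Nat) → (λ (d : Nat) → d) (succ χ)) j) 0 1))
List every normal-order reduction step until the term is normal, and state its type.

normal-order reduction:
  (λ (ζ : Nat) → refl Nat (succ (succ ζ))) (succ ((λ (j : Nat) → λ (r : Nat) → elimNat (λ (h : Nat) → Nat) r (λ (ρ : Nat) → λ (χ : Nat) → (λ (d : Nat) → d) (succ χ)) j) 0 1))
  ~> refl Nat (succ (succ (succ ((λ (ζ : Nat) → λ (j : Nat) → elimNat (λ (r : Nat) → Nat) j (λ (h : Nat) → λ (ρ : Nat) → (λ (χ : Nat) → χ) (succ ρ)) ζ) 0 1))))
  ~> refl Nat (succ (succ (succ ((λ (ζ : Nat) → elimNat (λ (j : Nat) → Nat) ζ (λ (r : Nat) → λ (h : Nat) → (λ (ρ : Nat) → ρ) (succ h)) 0) 1))))
  ~> refl Nat (succ (succ (succ (elimNat (λ (ζ : Nat) → Nat) 1 (λ (j : Nat) → λ (r : Nat) → (λ (h : Nat) → h) (succ r)) 0))))
  ~> refl Nat 4
type:
  Eq Nat 4 4


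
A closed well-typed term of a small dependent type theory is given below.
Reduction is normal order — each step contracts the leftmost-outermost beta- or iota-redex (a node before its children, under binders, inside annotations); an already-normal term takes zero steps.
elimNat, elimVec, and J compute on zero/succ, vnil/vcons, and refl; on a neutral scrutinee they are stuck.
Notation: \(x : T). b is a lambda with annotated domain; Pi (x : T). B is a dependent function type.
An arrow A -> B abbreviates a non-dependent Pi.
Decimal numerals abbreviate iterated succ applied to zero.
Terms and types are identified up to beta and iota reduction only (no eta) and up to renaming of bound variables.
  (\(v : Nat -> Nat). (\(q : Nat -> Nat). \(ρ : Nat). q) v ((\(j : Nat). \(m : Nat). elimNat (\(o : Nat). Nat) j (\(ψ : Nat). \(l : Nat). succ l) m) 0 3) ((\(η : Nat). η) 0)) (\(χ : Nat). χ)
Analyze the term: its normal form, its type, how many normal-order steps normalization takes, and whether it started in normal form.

reduced normal form:
  0
inferred type:
  Nat
reduction steps (normal order): 5
already normal: no
first contracted redex: a beta-redex


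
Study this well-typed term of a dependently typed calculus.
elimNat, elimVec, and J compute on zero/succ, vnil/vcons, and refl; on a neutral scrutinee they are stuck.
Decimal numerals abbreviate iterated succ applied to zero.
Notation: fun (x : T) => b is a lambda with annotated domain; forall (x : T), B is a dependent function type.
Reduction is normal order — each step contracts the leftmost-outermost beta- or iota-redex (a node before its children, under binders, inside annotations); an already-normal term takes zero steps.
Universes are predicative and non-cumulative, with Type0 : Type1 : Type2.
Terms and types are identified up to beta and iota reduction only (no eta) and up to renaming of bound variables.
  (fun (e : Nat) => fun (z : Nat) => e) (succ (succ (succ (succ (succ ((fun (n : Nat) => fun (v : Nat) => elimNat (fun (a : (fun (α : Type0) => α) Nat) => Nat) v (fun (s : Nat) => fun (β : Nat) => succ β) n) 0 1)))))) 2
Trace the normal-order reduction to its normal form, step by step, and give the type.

normal-order reduction:
  (fun (e : Nat) => fun (z : Nat) => e) (succ (succ (succ (succ (succ ((fun (n : Nat) => fun (v : Nat) => elimNat (fun (a : (fun (α : Type0) => α) Nat) => Nat) v (fun (s : Nat) => fun (β : Nat) => succ β) n) 0 1)))))) 2
  ~> (fun (e : Nat) => succ (succ (succ (succ (succ ((fun (z : Nat) => fun (n : Nat) => elimNat (fun (v : (fun (a : Type0) => a) Nat) => Nat) n (fun (α : Nat) => fun (s : Nat) => succ s) z) 0 1)))))) 2
  ~> succ (succ (succ (succ (succ ((fun (e : Nat) => fun (z : Nat) => elimNat (fun (n : (fun (v : Type0) => v) Nat) => Nat) z (fun (a : Nat) => fun (α : Nat) => succ α) e) 0 1)))))
  ~> succ (succ (succ (succ (succ ((fun (e : Nat) => elimNat (fun (z : (fun (n : Type0) => n) Nat) => Nat) e (fun (v : Nat) => fun (a : Nat) => succ a) 0) 1)))))
  ~> succ (succ (succ (succ (succ (elimNat (fun (e : (fun (z : Type0) => z) Nat) => Nat) 1 (fun (n : Nat) => fun (v : Nat) => succ v) 0)))))
  ~> 6
type:
  Nat


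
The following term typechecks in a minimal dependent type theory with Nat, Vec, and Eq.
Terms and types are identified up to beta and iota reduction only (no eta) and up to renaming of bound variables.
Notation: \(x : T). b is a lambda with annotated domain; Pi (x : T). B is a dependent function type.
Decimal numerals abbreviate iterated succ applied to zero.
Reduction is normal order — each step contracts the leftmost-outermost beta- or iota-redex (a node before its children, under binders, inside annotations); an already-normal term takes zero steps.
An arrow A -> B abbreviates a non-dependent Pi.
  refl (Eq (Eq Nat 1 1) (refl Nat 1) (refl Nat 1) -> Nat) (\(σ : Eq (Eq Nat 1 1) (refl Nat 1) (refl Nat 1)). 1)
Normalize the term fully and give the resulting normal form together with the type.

reduced normal form:
  refl (Eq (Eq Nat 1 1) (refl Nat 1) (refl Nat 1) -> Nat) (\(σ : Eq (Eq Nat 1 1) (refl Nat 1) (refl Nat 1)). 1)
inferred type:
  Eq (Eq (Eq Nat 1 1) (refl Nat 1) (refl Nat 1) -> Nat) (\(σ : Eq (Eq Nat 1 1) (refl Nat 1) (refl Nat 1)). 1) (\(φ : Eq (Eq Nat 1 1) (refl Nat 1) (refl Nat 1)). 1)
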